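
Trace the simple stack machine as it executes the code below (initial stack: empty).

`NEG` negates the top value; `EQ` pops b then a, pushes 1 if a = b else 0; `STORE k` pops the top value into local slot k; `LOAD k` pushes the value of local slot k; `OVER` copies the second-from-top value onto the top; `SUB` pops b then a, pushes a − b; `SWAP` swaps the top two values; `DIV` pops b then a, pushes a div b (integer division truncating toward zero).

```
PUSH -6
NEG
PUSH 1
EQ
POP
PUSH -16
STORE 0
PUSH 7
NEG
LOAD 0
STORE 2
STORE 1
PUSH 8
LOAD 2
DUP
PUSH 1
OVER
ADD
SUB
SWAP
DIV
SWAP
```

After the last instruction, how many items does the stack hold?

PUSH -6  -> [-6]
NEG      -> [6]
PUSH 1   -> [6, 1]
EQ       -> [0]
POP      -> []
PUSH -16 -> [-16]
STORE 0  -> []
PUSH 7   -> [7]
NEG      -> [-7]
LOAD 0   -> [-7, -16]
STORE 2  -> [-7]
STORE 1  -> []
PUSH 8   -> [8]
LOAD 2   -> [8, -16]
DUP      -> [8, -16, -16]
PUSH 1   -> [8, -16, -16, 1]
OVER     -> [8, -16, -16, 1, -16]
ADD      -> [8, -16, -16, -15]
SUB      -> [8, -16, -1]
SWAP     -> [8, -1, -16]
DIV      -> [8, 0]
SWAP     -> [0, 8]

2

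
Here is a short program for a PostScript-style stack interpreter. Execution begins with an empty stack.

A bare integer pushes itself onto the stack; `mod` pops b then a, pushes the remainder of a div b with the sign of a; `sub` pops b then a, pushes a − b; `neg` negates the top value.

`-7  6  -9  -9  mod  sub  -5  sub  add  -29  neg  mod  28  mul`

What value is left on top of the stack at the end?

112

-7  : -7
6   : -7 6
-9  : -7 6 -9
-9  : -7 6 -9 -9
mod : -7 6 0
sub : -7 6
-5  : -7 6 -5
sub : -7 11
add : 4
-29 : 4 -29
neg : 4 29
mod : 4
28  : 4 28
mul : 112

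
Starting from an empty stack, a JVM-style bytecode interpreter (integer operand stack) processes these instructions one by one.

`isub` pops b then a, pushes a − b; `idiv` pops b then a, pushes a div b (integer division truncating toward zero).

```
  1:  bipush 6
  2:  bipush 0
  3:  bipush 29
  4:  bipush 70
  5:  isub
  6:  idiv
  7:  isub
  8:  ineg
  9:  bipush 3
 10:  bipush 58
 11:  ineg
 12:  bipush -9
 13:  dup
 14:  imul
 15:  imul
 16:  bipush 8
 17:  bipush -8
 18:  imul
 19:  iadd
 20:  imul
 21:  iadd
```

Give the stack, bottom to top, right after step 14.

bipush 6  -> 6
bipush 0  -> 6 0
bipush 29 -> 6 0 29
bipush 70 -> 6 0 29 70
isub      -> 6 0 -41
idiv      -> 6 0
isub      -> 6
ineg      -> -6
bipush 3  -> -6 3
bipush 58 -> -6 3 58
ineg      -> -6 3 -58
bipush -9 -> -6 3 -58 -9
dup       -> -6 3 -58 -9 -9
imul      -> -6 3 -58 81

[-6, 3, -58, 81]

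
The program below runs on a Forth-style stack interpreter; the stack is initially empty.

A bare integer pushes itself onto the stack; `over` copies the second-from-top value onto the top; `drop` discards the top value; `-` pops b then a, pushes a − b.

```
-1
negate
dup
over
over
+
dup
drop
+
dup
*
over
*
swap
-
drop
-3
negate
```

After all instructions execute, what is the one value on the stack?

-1     -> [-1]
negate -> [1]
dup    -> [1, 1]
over   -> [1, 1, 1]
over   -> [1, 1, 1, 1]
+      -> [1, 1, 2]
dup    -> [1, 1, 2, 2]
drop   -> [1, 1, 2]
+      -> [1, 3]
dup    -> [1, 3, 3]
*      -> [1, 9]
over   -> [1, 9, 1]
*      -> [1, 9]
swap   -> [9, 1]
-      -> [8]
drop   -> []
-3     -> [-3]
negate -> [3]

3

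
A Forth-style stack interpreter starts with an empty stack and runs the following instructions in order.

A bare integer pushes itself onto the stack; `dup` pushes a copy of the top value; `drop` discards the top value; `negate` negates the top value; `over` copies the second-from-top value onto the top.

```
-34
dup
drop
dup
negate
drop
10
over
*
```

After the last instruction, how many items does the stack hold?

2

-34    → -34
dup    → -34 -34
drop   → -34
dup    → -34 -34
negate → -34 34
drop   → -34
10     → -34 10
over   → -34 10 -34
*      → -34 -340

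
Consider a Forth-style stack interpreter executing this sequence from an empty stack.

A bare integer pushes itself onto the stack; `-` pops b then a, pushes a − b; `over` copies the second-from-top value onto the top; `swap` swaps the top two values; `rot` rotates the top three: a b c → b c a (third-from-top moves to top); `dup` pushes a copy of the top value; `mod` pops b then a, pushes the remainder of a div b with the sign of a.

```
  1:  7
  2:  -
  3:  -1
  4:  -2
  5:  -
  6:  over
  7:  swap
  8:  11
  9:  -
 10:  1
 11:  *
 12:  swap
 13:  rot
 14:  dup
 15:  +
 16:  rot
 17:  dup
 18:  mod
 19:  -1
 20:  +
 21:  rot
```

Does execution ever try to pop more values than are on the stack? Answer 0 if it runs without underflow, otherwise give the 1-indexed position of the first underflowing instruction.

7 : 7
-  — needs 2 operands, stack has 1 → underflow

2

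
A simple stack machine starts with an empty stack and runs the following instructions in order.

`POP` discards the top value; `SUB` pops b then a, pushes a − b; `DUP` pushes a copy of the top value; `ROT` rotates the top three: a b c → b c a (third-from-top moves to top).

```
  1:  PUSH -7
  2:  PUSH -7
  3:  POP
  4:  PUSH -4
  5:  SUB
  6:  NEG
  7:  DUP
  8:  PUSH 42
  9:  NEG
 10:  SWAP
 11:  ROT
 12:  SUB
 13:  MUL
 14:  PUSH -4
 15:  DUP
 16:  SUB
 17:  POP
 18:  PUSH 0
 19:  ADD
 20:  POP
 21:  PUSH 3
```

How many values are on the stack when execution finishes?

1

PUSH -7  [-7]
PUSH -7  [-7, -7]
POP      [-7]
PUSH -4  [-7, -4]
SUB      [-3]
NEG      [3]
DUP      [3, 3]
PUSH 42  [3, 3, 42]
NEG      [3, 3, -42]
SWAP     [3, -42, 3]
ROT      [-42, 3, 3]
SUB      [-42, 0]
MUL      [0]
PUSH -4  [0, -4]
DUP      [0, -4, -4]
SUB      [0, 0]
POP      [0]
PUSH 0   [0, 0]
ADD      [0]
POP      []
PUSH 3   [3]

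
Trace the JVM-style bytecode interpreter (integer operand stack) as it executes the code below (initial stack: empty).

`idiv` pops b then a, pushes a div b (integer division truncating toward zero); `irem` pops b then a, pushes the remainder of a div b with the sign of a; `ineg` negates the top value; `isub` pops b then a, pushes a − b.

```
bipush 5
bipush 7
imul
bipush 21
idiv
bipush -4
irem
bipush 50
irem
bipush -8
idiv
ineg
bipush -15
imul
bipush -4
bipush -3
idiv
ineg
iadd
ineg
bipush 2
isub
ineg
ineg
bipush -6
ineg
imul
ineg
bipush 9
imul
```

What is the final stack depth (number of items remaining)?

bipush 5   -> [5]
bipush 7   -> [5, 7]
imul       -> [35]
bipush 21  -> [35, 21]
idiv       -> [1]
bipush -4  -> [1, -4]
irem       -> [1]
bipush 50  -> [1, 50]
irem       -> [1]
bipush -8  -> [1, -8]
idiv       -> [0]
ineg       -> [0]
bipush -15 -> [0, -15]
imul       -> [0]
bipush -4  -> [0, -4]
bipush -3  -> [0, -4, -3]
idiv       -> [0, 1]
ineg       -> [0, -1]
iadd       -> [-1]
ineg       -> [1]
bipush 2   -> [1, 2]
isub       -> [-1]
ineg       -> [1]
ineg       -> [-1]
bipush -6  -> [-1, -6]
ineg       -> [-1, 6]
imul       -> [-6]
ineg       -> [6]
bipush 9   -> [6, 9]
imul       -> [54]

1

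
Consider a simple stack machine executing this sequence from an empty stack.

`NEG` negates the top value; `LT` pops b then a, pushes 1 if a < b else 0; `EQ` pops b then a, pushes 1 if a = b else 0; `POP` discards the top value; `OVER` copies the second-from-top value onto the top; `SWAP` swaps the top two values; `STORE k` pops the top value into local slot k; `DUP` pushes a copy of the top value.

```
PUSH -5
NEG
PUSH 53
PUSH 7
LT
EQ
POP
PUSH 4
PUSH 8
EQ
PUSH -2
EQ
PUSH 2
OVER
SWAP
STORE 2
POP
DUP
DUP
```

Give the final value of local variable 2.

2

PUSH -5 : -5
NEG     : 5
PUSH 53 : 5 53
PUSH 7  : 5 53 7
LT      : 5 0
EQ      : 0
POP     : (empty)
PUSH 4  : 4
PUSH 8  : 4 8
EQ      : 0
PUSH -2 : 0 -2
EQ      : 0
PUSH 2  : 0 2
OVER    : 0 2 0
SWAP    : 0 0 2
STORE 2 : 0 0
POP     : 0
DUP     : 0 0
DUP     : 0 0 0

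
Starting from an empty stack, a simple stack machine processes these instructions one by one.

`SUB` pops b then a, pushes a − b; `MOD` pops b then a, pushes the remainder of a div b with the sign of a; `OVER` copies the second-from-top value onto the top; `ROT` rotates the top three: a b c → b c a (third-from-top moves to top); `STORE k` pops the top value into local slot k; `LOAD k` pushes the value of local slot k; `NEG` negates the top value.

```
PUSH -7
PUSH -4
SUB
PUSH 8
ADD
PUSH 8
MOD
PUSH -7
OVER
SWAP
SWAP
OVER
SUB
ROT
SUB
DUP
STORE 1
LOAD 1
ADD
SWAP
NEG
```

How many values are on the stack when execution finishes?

2

PUSH -7 -> [-7]
PUSH -4 -> [-7, -4]
SUB     -> [-3]
PUSH 8  -> [-3, 8]
ADD     -> [5]
PUSH 8  -> [5, 8]
MOD     -> [5]
PUSH -7 -> [5, -7]
OVER    -> [5, -7, 5]
SWAP    -> [5, 5, -7]
SWAP    -> [5, -7, 5]
OVER    -> [5, -7, 5, -7]
SUB     -> [5, -7, 12]
ROT     -> [-7, 12, 5]
SUB     -> [-7, 7]
DUP     -> [-7, 7, 7]
STORE 1 -> [-7, 7]
LOAD 1  -> [-7, 7, 7]
ADD     -> [-7, 14]
SWAP    -> [14, -7]
NEG     -> [14, 7]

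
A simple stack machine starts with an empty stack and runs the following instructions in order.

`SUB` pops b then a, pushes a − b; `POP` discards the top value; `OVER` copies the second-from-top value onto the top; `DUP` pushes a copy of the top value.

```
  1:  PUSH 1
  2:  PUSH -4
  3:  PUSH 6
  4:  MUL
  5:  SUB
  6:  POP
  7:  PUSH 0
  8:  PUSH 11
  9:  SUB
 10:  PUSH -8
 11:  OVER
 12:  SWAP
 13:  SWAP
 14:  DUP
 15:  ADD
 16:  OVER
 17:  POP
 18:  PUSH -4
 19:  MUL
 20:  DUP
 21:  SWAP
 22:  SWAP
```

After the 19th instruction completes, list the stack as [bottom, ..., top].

PUSH 1  → 1
PUSH -4 → 1 -4
PUSH 6  → 1 -4 6
MUL     → 1 -24
SUB     → 25
POP     → (empty)
PUSH 0  → 0
PUSH 11 → 0 11
SUB     → -11
PUSH -8 → -11 -8
OVER    → -11 -8 -11
SWAP    → -11 -11 -8
SWAP    → -11 -8 -11
DUP     → -11 -8 -11 -11
ADD     → -11 -8 -22
OVER    → -11 -8 -22 -8
POP     → -11 -8 -22
PUSH -4 → -11 -8 -22 -4
MUL     → -11 -8 88

[-11, -8, 88]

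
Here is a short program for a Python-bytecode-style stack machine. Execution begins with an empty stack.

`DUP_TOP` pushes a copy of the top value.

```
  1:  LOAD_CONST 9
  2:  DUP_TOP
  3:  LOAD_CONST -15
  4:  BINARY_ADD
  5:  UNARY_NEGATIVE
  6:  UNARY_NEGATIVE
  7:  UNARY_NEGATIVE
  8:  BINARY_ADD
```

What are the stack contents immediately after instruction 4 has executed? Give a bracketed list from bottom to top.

[9, -6]

LOAD_CONST 9   : 9
DUP_TOP        : 9 9
LOAD_CONST -15 : 9 9 -15
BINARY_ADD     : 9 -6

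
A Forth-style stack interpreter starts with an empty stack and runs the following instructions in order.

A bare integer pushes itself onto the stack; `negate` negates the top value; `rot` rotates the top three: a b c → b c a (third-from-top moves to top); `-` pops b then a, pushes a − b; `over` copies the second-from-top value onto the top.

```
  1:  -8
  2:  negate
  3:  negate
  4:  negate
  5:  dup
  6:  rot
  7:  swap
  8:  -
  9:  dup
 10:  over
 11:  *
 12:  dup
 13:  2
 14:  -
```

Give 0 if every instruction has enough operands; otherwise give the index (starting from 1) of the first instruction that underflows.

6

-8     → [-8]
negate → [8]
negate → [-8]
negate → [8]
dup    → [8, 8]
rot  — needs 3 operands, stack has 2 → underflow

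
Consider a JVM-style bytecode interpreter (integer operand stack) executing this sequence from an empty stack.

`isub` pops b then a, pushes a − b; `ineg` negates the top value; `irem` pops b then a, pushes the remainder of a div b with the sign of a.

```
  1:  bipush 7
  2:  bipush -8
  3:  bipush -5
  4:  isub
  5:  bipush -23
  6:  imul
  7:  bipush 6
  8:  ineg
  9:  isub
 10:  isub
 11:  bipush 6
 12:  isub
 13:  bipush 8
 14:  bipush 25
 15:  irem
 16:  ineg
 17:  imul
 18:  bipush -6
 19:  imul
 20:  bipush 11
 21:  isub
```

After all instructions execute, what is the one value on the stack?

bipush 7   : [7]
bipush -8  : [7, -8]
bipush -5  : [7, -8, -5]
isub       : [7, -3]
bipush -23 : [7, -3, -23]
imul       : [7, 69]
bipush 6   : [7, 69, 6]
ineg       : [7, 69, -6]
isub       : [7, 75]
isub       : [-68]
bipush 6   : [-68, 6]
isub       : [-74]
bipush 8   : [-74, 8]
bipush 25  : [-74, 8, 25]
irem       : [-74, 8]
ineg       : [-74, -8]
imul       : [592]
bipush -6  : [592, -6]
imul       : [-3552]
bipush 11  : [-3552, 11]
isub       : [-3563]

-3563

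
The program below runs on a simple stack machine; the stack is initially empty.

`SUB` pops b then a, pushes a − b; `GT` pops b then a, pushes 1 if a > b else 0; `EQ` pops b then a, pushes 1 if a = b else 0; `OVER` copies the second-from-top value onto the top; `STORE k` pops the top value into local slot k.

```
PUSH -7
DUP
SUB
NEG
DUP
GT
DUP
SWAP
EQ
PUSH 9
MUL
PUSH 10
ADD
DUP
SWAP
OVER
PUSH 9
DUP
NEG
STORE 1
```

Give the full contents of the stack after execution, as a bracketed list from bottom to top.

[19, 19, 19, 9]

PUSH -7 : -7
DUP     : -7 -7
SUB     : 0
NEG     : 0
DUP     : 0 0
GT      : 0
DUP     : 0 0
SWAP    : 0 0
EQ      : 1
PUSH 9  : 1 9
MUL     : 9
PUSH 10 : 9 10
ADD     : 19
DUP     : 19 19
SWAP    : 19 19
OVER    : 19 19 19
PUSH 9  : 19 19 19 9
DUP     : 19 19 19 9 9
NEG     : 19 19 19 9 -9
STORE 1 : 19 19 19 9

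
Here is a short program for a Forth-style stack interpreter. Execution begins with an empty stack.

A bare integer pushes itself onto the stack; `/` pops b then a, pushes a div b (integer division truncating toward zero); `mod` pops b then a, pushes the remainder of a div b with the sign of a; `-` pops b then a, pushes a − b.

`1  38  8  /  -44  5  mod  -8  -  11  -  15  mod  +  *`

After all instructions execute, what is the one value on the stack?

1   -> [1]
38  -> [1, 38]
8   -> [1, 38, 8]
/   -> [1, 4]
-44 -> [1, 4, -44]
5   -> [1, 4, -44, 5]
mod -> [1, 4, -4]
-8  -> [1, 4, -4, -8]
-   -> [1, 4, 4]
11  -> [1, 4, 4, 11]
-   -> [1, 4, -7]
15  -> [1, 4, -7, 15]
mod -> [1, 4, -7]
+   -> [1, -3]
*   -> [-3]

-3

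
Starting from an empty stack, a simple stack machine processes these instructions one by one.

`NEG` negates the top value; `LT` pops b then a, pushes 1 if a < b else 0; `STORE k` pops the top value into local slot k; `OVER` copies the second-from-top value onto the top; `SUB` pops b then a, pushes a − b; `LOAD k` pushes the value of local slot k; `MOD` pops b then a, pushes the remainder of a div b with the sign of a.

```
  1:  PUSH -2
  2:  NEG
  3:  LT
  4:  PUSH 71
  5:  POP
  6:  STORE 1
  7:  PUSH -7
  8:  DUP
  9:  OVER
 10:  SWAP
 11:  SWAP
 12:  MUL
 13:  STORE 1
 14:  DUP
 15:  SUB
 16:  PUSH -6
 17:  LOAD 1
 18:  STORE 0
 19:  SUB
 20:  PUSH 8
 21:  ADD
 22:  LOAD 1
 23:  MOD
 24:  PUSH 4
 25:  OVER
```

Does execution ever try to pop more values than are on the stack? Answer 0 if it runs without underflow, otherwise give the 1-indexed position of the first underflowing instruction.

3

PUSH -2 : -2
NEG     : 2
LT  — needs 2 operands, stack has 1 → underflow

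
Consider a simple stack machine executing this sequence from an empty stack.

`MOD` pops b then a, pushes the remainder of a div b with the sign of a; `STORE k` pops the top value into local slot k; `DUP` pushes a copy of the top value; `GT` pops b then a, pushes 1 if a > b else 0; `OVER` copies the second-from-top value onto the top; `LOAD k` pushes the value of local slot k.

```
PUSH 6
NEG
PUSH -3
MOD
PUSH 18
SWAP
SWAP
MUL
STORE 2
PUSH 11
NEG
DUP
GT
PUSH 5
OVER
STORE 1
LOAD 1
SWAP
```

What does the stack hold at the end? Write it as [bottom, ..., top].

PUSH 6  -> 6
NEG     -> -6
PUSH -3 -> -6 -3
MOD     -> 0
PUSH 18 -> 0 18
SWAP    -> 18 0
SWAP    -> 0 18
MUL     -> 0
STORE 2 -> (empty)
PUSH 11 -> 11
NEG     -> -11
DUP     -> -11 -11
GT      -> 0
PUSH 5  -> 0 5
OVER    -> 0 5 0
STORE 1 -> 0 5
LOAD 1  -> 0 5 0
SWAP    -> 0 0 5

[0, 0, 5]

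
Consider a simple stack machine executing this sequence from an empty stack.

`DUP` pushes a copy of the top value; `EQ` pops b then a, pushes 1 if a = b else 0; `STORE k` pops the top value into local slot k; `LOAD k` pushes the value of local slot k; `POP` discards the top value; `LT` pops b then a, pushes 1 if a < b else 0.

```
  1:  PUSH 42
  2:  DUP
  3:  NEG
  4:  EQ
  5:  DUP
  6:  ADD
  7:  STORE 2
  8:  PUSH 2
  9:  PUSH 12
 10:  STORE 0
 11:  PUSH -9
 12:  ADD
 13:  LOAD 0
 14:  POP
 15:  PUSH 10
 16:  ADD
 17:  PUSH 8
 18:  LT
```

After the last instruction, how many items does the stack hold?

1

PUSH 42  42
DUP      42 42
NEG      42 -42
EQ       0
DUP      0 0
ADD      0
STORE 2  (empty)
PUSH 2   2
PUSH 12  2 12
STORE 0  2
PUSH -9  2 -9
ADD      -7
LOAD 0   -7 12
POP      -7
PUSH 10  -7 10
ADD      3
PUSH 8   3 8
LT       1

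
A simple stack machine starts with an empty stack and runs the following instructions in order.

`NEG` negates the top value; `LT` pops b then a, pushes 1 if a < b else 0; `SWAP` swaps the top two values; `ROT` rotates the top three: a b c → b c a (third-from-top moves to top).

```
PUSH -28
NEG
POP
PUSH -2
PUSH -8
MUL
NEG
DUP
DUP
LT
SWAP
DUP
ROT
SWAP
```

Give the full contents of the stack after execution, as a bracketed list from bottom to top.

[-16, 0, -16]

PUSH -28 : -28
NEG      : 28
POP      : (empty)
PUSH -2  : -2
PUSH -8  : -2 -8
MUL      : 16
NEG      : -16
DUP      : -16 -16
DUP      : -16 -16 -16
LT       : -16 0
SWAP     : 0 -16
DUP      : 0 -16 -16
ROT      : -16 -16 0
SWAP     : -16 0 -16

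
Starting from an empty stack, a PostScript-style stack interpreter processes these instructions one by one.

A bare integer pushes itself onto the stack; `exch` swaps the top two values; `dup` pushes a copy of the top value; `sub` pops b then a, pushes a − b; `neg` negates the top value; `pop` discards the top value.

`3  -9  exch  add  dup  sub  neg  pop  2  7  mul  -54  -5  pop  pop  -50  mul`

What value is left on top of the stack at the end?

-700

3    -> 3
-9   -> 3 -9
exch -> -9 3
add  -> -6
dup  -> -6 -6
sub  -> 0
neg  -> 0
pop  -> (empty)
2    -> 2
7    -> 2 7
mul  -> 14
-54  -> 14 -54
-5   -> 14 -54 -5
pop  -> 14 -54
pop  -> 14
-50  -> 14 -50
mul  -> -700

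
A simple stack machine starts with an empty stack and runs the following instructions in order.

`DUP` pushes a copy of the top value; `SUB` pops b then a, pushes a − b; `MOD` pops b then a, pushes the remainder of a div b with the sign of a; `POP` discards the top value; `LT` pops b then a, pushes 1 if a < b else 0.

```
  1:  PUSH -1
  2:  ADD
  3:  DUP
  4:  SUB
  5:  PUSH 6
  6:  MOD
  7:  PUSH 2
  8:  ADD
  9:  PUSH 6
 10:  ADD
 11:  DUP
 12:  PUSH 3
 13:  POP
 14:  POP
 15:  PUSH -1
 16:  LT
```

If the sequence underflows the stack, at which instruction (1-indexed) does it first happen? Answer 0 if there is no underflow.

PUSH -1 -> [-1]
ADD  — needs 2 operands, stack has 1 → underflow

2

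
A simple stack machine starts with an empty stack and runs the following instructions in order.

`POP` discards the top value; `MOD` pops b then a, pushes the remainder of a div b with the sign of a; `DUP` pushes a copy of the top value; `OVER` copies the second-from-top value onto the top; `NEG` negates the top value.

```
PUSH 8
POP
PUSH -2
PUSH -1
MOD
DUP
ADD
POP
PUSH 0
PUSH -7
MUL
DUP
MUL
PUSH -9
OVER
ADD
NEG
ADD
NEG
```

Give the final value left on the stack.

PUSH 8  → 8
POP     → (empty)
PUSH -2 → -2
PUSH -1 → -2 -1
MOD     → 0
DUP     → 0 0
ADD     → 0
POP     → (empty)
PUSH 0  → 0
PUSH -7 → 0 -7
MUL     → 0
DUP     → 0 0
MUL     → 0
PUSH -9 → 0 -9
OVER    → 0 -9 0
ADD     → 0 -9
NEG     → 0 9
ADD     → 9
NEG     → -9

-9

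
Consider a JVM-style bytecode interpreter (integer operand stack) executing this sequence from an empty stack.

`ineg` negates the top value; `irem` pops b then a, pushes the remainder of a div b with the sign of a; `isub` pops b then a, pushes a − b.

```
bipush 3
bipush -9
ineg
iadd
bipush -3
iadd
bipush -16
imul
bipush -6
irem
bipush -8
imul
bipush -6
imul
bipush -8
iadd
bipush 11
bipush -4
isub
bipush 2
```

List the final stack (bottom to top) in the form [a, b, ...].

bipush 3   -> 3
bipush -9  -> 3 -9
ineg       -> 3 9
iadd       -> 12
bipush -3  -> 12 -3
iadd       -> 9
bipush -16 -> 9 -16
imul       -> -144
bipush -6  -> -144 -6
irem       -> 0
bipush -8  -> 0 -8
imul       -> 0
bipush -6  -> 0 -6
imul       -> 0
bipush -8  -> 0 -8
iadd       -> -8
bipush 11  -> -8 11
bipush -4  -> -8 11 -4
isub       -> -8 15
bipush 2   -> -8 15 2

[-8, 15, 2]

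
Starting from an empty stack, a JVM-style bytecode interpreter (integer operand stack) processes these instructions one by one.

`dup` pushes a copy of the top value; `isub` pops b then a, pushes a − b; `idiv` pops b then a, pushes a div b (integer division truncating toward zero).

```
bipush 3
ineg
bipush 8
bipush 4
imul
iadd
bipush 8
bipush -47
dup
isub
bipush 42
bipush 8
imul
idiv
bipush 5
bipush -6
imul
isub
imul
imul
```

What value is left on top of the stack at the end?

6960

bipush 3   : [3]
ineg       : [-3]
bipush 8   : [-3, 8]
bipush 4   : [-3, 8, 4]
imul       : [-3, 32]
iadd       : [29]
bipush 8   : [29, 8]
bipush -47 : [29, 8, -47]
dup        : [29, 8, -47, -47]
isub       : [29, 8, 0]
bipush 42  : [29, 8, 0, 42]
bipush 8   : [29, 8, 0, 42, 8]
imul       : [29, 8, 0, 336]
idiv       : [29, 8, 0]
bipush 5   : [29, 8, 0, 5]
bipush -6  : [29, 8, 0, 5, -6]
imul       : [29, 8, 0, -30]
isub       : [29, 8, 30]
imul       : [29, 240]
imul       : [6960]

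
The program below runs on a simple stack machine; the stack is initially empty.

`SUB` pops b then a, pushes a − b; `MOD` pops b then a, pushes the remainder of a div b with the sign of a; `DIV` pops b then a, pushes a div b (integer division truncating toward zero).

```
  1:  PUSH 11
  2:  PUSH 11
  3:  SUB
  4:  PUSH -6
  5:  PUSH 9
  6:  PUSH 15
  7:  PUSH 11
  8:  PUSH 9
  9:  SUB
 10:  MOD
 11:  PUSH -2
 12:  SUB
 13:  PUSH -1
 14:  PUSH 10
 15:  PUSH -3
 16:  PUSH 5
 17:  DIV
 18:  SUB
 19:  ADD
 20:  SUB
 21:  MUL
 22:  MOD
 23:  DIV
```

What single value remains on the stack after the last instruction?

0

PUSH 11 → 11
PUSH 11 → 11 11
SUB     → 0
PUSH -6 → 0 -6
PUSH 9  → 0 -6 9
PUSH 15 → 0 -6 9 15
PUSH 11 → 0 -6 9 15 11
PUSH 9  → 0 -6 9 15 11 9
SUB     → 0 -6 9 15 2
MOD     → 0 -6 9 1
PUSH -2 → 0 -6 9 1 -2
SUB     → 0 -6 9 3
PUSH -1 → 0 -6 9 3 -1
PUSH 10 → 0 -6 9 3 -1 10
PUSH -3 → 0 -6 9 3 -1 10 -3
PUSH 5  → 0 -6 9 3 -1 10 -3 5
DIV     → 0 -6 9 3 -1 10 0
SUB     → 0 -6 9 3 -1 10
ADD     → 0 -6 9 3 9
SUB     → 0 -6 9 -6
MUL     → 0 -6 -54
MOD     → 0 -6
DIV     → 0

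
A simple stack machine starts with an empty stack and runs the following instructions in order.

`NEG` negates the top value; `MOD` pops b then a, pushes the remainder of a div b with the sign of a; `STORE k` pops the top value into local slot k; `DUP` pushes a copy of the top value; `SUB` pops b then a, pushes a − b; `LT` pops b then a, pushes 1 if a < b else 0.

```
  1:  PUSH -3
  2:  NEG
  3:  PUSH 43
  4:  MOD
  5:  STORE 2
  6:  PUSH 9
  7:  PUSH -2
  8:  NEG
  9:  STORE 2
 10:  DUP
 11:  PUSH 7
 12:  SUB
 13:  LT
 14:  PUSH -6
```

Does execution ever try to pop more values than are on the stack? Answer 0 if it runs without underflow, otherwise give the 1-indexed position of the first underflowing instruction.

0

PUSH -3 -> -3
NEG     -> 3
PUSH 43 -> 3 43
MOD     -> 3
STORE 2 -> (empty)
PUSH 9  -> 9
PUSH -2 -> 9 -2
NEG     -> 9 2
STORE 2 -> 9
DUP     -> 9 9
PUSH 7  -> 9 9 7
SUB     -> 9 2
LT      -> 0
PUSH -6 -> 0 -6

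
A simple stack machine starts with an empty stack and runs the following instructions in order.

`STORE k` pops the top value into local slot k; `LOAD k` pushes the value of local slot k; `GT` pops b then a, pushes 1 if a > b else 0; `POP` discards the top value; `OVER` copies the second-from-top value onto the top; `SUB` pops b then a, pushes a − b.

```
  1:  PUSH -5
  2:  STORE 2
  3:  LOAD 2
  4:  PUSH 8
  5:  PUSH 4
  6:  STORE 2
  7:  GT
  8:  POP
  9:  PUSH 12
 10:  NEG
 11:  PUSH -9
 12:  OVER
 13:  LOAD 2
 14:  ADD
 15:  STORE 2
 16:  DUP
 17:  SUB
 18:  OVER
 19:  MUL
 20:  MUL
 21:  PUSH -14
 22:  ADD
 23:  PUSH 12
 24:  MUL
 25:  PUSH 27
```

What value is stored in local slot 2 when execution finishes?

-8

PUSH -5  → [-5]
STORE 2  → []
LOAD 2   → [-5]
PUSH 8   → [-5, 8]
PUSH 4   → [-5, 8, 4]
STORE 2  → [-5, 8]
GT       → [0]
POP      → []
PUSH 12  → [12]
NEG      → [-12]
PUSH -9  → [-12, -9]
OVER     → [-12, -9, -12]
LOAD 2   → [-12, -9, -12, 4]
ADD      → [-12, -9, -8]
STORE 2  → [-12, -9]
DUP      → [-12, -9, -9]
SUB      → [-12, 0]
OVER     → [-12, 0, -12]
MUL      → [-12, 0]
MUL      → [0]
PUSH -14 → [0, -14]
ADD      → [-14]
PUSH 12  → [-14, 12]
MUL      → [-168]
PUSH 27  → [-168, 27]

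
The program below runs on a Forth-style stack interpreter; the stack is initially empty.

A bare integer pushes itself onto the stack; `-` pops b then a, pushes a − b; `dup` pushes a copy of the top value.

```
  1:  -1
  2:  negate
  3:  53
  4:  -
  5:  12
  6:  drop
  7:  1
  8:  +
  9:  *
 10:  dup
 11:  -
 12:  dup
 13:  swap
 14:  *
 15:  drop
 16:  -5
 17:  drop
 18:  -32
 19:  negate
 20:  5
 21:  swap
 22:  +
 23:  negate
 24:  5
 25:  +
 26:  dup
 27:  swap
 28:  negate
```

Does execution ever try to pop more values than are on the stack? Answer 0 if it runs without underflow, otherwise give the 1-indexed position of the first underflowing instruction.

-1     -> [-1]
negate -> [1]
53     -> [1, 53]
-      -> [-52]
12     -> [-52, 12]
drop   -> [-52]
1      -> [-52, 1]
+      -> [-51]
*  — needs 2 operands, stack has 1 → underflow

9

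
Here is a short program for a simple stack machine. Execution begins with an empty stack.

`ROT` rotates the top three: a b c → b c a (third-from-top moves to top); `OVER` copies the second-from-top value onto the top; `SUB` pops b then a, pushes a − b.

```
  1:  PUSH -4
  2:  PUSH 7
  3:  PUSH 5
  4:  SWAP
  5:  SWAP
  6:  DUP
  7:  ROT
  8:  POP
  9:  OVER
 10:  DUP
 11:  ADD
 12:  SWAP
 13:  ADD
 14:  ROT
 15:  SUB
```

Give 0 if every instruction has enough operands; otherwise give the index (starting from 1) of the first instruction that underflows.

0

PUSH -4 : -4
PUSH 7  : -4 7
PUSH 5  : -4 7 5
SWAP    : -4 5 7
SWAP    : -4 7 5
DUP     : -4 7 5 5
ROT     : -4 5 5 7
POP     : -4 5 5
OVER    : -4 5 5 5
DUP     : -4 5 5 5 5
ADD     : -4 5 5 10
SWAP    : -4 5 10 5
ADD     : -4 5 15
ROT     : 5 15 -4
SUB     : 5 19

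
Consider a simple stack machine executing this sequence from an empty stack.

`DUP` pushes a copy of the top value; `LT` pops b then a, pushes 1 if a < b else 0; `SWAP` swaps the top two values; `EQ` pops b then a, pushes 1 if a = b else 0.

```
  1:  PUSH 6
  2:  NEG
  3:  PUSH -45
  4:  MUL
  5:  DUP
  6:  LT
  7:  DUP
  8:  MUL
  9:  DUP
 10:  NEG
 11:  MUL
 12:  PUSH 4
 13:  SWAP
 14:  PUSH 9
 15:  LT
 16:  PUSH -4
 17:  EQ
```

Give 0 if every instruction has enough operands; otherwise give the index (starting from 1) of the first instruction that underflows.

PUSH 6   → [6]
NEG      → [-6]
PUSH -45 → [-6, -45]
MUL      → [270]
DUP      → [270, 270]
LT       → [0]
DUP      → [0, 0]
MUL      → [0]
DUP      → [0, 0]
NEG      → [0, 0]
MUL      → [0]
PUSH 4   → [0, 4]
SWAP     → [4, 0]
PUSH 9   → [4, 0, 9]
LT       → [4, 1]
PUSH -4  → [4, 1, -4]
EQ       → [4, 0]

0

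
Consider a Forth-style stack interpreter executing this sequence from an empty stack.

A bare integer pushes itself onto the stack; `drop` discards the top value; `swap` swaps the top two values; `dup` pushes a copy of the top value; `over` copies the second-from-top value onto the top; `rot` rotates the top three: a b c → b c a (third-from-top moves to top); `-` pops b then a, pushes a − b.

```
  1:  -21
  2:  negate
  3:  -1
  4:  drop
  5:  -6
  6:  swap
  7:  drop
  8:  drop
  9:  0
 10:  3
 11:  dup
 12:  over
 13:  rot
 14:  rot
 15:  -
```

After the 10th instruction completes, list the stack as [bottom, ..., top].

-21    → -21
negate → 21
-1     → 21 -1
drop   → 21
-6     → 21 -6
swap   → -6 21
drop   → -6
drop   → (empty)
0      → 0
3      → 0 3

[0, 3]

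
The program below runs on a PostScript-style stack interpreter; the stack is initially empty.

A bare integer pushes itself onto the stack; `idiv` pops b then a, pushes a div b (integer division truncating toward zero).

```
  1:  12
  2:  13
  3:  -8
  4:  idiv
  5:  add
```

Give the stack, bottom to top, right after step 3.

[12, 13, -8]

12 : 12
13 : 12 13
-8 : 12 13 -8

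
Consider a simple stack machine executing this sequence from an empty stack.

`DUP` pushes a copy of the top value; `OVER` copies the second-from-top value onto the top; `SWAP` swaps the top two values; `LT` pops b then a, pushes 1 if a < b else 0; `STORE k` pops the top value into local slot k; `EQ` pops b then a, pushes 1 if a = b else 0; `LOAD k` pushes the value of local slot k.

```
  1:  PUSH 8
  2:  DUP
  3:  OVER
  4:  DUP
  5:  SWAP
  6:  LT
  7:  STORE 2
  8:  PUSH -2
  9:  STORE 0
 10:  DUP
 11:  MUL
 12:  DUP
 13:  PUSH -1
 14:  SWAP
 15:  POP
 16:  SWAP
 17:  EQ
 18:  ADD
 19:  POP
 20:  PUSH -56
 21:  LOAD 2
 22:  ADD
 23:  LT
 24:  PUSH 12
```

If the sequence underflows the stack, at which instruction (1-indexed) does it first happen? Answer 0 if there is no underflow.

23

PUSH 8   : 8
DUP      : 8 8
OVER     : 8 8 8
DUP      : 8 8 8 8
SWAP     : 8 8 8 8
LT       : 8 8 0
STORE 2  : 8 8
PUSH -2  : 8 8 -2
STORE 0  : 8 8
DUP      : 8 8 8
MUL      : 8 64
DUP      : 8 64 64
PUSH -1  : 8 64 64 -1
SWAP     : 8 64 -1 64
POP      : 8 64 -1
SWAP     : 8 -1 64
EQ       : 8 0
ADD      : 8
POP      : (empty)
PUSH -56 : -56
LOAD 2   : -56 0
ADD      : -56
LT  — needs 2 operands, stack has 1 → underflow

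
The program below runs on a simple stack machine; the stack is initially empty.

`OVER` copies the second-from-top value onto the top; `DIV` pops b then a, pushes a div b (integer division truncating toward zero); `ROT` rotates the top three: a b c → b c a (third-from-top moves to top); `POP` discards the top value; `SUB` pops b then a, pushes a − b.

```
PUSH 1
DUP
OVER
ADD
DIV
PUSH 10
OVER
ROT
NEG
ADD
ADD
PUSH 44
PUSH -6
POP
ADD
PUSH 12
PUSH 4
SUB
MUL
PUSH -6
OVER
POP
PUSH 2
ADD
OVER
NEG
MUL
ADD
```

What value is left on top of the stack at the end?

2160

PUSH 1  → 1
DUP     → 1 1
OVER    → 1 1 1
ADD     → 1 2
DIV     → 0
PUSH 10 → 0 10
OVER    → 0 10 0
ROT     → 10 0 0
NEG     → 10 0 0
ADD     → 10 0
ADD     → 10
PUSH 44 → 10 44
PUSH -6 → 10 44 -6
POP     → 10 44
ADD     → 54
PUSH 12 → 54 12
PUSH 4  → 54 12 4
SUB     → 54 8
MUL     → 432
PUSH -6 → 432 -6
OVER    → 432 -6 432
POP     → 432 -6
PUSH 2  → 432 -6 2
ADD     → 432 -4
OVER    → 432 -4 432
NEG     → 432 -4 -432
MUL     → 432 1728
ADD     → 2160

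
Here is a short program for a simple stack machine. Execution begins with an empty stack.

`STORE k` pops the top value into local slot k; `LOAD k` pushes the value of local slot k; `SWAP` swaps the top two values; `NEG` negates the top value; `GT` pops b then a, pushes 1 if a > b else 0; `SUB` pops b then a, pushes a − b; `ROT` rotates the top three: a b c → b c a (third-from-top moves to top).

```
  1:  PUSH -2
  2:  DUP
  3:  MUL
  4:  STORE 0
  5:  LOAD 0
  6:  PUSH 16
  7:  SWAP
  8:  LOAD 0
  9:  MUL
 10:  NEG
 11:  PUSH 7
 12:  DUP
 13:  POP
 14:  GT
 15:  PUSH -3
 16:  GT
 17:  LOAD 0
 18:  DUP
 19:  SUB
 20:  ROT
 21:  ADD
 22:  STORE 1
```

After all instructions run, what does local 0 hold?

4

PUSH -2 → -2
DUP     → -2 -2
MUL     → 4
STORE 0 → (empty)
LOAD 0  → 4
PUSH 16 → 4 16
SWAP    → 16 4
LOAD 0  → 16 4 4
MUL     → 16 16
NEG     → 16 -16
PUSH 7  → 16 -16 7
DUP     → 16 -16 7 7
POP     → 16 -16 7
GT      → 16 0
PUSH -3 → 16 0 -3
GT      → 16 1
LOAD 0  → 16 1 4
DUP     → 16 1 4 4
SUB     → 16 1 0
ROT     → 1 0 16
ADD     → 1 16
STORE 1 → 1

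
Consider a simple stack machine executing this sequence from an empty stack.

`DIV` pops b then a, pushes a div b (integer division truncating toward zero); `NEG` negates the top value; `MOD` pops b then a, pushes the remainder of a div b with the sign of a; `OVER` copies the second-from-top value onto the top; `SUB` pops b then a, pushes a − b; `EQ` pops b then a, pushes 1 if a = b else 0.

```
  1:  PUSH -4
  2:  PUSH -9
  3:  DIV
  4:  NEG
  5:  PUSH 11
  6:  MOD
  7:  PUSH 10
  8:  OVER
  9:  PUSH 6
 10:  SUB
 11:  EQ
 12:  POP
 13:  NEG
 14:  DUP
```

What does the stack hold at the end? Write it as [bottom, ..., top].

[0, 0]

PUSH -4 → -4
PUSH -9 → -4 -9
DIV     → 0
NEG     → 0
PUSH 11 → 0 11
MOD     → 0
PUSH 10 → 0 10
OVER    → 0 10 0
PUSH 6  → 0 10 0 6
SUB     → 0 10 -6
EQ      → 0 0
POP     → 0
NEG     → 0
DUP     → 0 0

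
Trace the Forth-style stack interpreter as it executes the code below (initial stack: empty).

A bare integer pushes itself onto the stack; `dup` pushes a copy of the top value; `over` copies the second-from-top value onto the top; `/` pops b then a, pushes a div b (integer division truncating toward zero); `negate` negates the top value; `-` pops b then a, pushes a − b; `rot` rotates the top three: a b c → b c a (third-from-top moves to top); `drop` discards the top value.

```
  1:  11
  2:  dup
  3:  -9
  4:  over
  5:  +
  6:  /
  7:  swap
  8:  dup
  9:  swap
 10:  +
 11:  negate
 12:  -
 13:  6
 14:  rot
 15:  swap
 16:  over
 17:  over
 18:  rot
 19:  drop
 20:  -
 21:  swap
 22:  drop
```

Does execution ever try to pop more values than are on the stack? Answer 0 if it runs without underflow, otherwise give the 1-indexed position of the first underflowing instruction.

14

11     -> [11]
dup    -> [11, 11]
-9     -> [11, 11, -9]
over   -> [11, 11, -9, 11]
+      -> [11, 11, 2]
/      -> [11, 5]
swap   -> [5, 11]
dup    -> [5, 11, 11]
swap   -> [5, 11, 11]
+      -> [5, 22]
negate -> [5, -22]
-      -> [27]
6      -> [27, 6]
rot  — needs 3 operands, stack has 2 → underflow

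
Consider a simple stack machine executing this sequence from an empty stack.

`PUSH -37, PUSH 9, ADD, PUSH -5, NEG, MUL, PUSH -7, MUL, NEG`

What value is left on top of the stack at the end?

PUSH -37 : [-37]
PUSH 9   : [-37, 9]
ADD      : [-28]
PUSH -5  : [-28, -5]
NEG      : [-28, 5]
MUL      : [-140]
PUSH -7  : [-140, -7]
MUL      : [980]
NEG      : [-980]

-980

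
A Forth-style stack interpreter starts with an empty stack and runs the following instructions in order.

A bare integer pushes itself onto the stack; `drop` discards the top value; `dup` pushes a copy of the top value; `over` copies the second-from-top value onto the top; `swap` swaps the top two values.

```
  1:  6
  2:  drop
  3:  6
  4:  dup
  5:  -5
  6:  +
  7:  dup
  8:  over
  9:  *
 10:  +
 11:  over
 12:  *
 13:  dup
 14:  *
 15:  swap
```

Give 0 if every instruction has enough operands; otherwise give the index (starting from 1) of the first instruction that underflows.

6    : [6]
drop : []
6    : [6]
dup  : [6, 6]
-5   : [6, 6, -5]
+    : [6, 1]
dup  : [6, 1, 1]
over : [6, 1, 1, 1]
*    : [6, 1, 1]
+    : [6, 2]
over : [6, 2, 6]
*    : [6, 12]
dup  : [6, 12, 12]
*    : [6, 144]
swap : [144, 6]

0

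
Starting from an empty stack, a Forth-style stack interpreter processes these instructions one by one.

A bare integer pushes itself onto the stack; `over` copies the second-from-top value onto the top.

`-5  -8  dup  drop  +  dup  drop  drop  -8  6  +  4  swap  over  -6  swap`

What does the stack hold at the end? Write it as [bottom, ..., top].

-5   → [-5]
-8   → [-5, -8]
dup  → [-5, -8, -8]
drop → [-5, -8]
+    → [-13]
dup  → [-13, -13]
drop → [-13]
drop → []
-8   → [-8]
6    → [-8, 6]
+    → [-2]
4    → [-2, 4]
swap → [4, -2]
over → [4, -2, 4]
-6   → [4, -2, 4, -6]
swap → [4, -2, -6, 4]

[4, -2, -6, 4]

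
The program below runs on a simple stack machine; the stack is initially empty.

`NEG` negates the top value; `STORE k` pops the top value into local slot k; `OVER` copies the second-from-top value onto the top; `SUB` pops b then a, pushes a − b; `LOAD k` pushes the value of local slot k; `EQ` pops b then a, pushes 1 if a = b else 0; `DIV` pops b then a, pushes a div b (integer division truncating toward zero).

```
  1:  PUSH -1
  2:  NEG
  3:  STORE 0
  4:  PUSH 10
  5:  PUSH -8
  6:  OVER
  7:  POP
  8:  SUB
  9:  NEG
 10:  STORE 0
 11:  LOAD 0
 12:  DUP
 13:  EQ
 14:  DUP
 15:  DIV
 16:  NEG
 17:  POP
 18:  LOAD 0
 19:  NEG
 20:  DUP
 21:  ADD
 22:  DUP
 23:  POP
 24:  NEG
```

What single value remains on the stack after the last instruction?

PUSH -1  [-1]
NEG      [1]
STORE 0  []
PUSH 10  [10]
PUSH -8  [10, -8]
OVER     [10, -8, 10]
POP      [10, -8]
SUB      [18]
NEG      [-18]
STORE 0  []
LOAD 0   [-18]
DUP      [-18, -18]
EQ       [1]
DUP      [1, 1]
DIV      [1]
NEG      [-1]
POP      []
LOAD 0   [-18]
NEG      [18]
DUP      [18, 18]
ADD      [36]
DUP      [36, 36]
POP      [36]
NEG      [-36]

-36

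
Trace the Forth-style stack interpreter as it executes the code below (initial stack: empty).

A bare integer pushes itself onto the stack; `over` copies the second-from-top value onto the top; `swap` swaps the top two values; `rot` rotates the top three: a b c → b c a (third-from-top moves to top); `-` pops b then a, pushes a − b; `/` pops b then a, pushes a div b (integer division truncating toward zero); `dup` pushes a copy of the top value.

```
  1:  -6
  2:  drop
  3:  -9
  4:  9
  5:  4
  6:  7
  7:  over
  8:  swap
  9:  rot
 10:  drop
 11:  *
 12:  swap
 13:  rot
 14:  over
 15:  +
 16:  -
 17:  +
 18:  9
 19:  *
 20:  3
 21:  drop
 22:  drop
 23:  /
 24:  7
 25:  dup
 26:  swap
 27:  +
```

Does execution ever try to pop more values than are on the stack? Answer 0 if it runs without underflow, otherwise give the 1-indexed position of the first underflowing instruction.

-6   : -6
drop : (empty)
-9   : -9
9    : -9 9
4    : -9 9 4
7    : -9 9 4 7
over : -9 9 4 7 4
swap : -9 9 4 4 7
rot  : -9 9 4 7 4
drop : -9 9 4 7
*    : -9 9 28
swap : -9 28 9
rot  : 28 9 -9
over : 28 9 -9 9
+    : 28 9 0
-    : 28 9
+    : 37
9    : 37 9
*    : 333
3    : 333 3
drop : 333
drop : (empty)
/  — needs 2 operands, stack has 0 → underflow

23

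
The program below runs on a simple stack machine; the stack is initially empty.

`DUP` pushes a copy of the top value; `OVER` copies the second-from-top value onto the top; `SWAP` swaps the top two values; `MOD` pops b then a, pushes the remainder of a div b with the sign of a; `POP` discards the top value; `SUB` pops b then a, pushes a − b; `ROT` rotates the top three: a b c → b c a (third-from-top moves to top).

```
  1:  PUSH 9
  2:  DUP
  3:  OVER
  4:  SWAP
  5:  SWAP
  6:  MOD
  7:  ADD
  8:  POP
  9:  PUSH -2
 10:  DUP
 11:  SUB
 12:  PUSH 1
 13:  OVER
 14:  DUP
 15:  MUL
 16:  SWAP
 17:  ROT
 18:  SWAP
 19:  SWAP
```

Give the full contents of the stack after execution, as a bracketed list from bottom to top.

[0, 1, 0]

PUSH 9  → 9
DUP     → 9 9
OVER    → 9 9 9
SWAP    → 9 9 9
SWAP    → 9 9 9
MOD     → 9 0
ADD     → 9
POP     → (empty)
PUSH -2 → -2
DUP     → -2 -2
SUB     → 0
PUSH 1  → 0 1
OVER    → 0 1 0
DUP     → 0 1 0 0
MUL     → 0 1 0
SWAP    → 0 0 1
ROT     → 0 1 0
SWAP    → 0 0 1
SWAP    → 0 1 0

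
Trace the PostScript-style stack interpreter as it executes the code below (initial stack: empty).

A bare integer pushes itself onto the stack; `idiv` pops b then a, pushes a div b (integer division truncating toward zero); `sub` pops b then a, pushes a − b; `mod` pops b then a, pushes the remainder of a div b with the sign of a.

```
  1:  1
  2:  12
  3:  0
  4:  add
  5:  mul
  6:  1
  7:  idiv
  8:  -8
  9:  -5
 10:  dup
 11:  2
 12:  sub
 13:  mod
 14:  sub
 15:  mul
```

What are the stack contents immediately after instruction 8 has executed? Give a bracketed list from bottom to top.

[12, -8]

1    → [1]
12   → [1, 12]
0    → [1, 12, 0]
add  → [1, 12]
mul  → [12]
1    → [12, 1]
idiv → [12]
-8   → [12, -8]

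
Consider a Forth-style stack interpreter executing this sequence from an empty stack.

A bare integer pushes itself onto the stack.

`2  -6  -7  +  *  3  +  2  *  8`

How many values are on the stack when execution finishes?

2  : [2]
-6 : [2, -6]
-7 : [2, -6, -7]
+  : [2, -13]
*  : [-26]
3  : [-26, 3]
+  : [-23]
2  : [-23, 2]
*  : [-46]
8  : [-46, 8]

2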